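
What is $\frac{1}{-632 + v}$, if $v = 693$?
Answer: $\frac{1}{61} \approx 0.016393$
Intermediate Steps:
$\frac{1}{-632 + v} = \frac{1}{-632 + 693} = \frac{1}{61}$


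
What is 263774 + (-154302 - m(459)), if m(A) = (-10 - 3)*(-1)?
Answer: 109459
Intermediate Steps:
m(A) = 13 (m(A) = -13*(-1) = 13)
263774 + (-154302 - m(459)) = 263774 + (-154302 - 1*13) = 263774 + (-154302 - 13) = 263774 - 154315 = 109459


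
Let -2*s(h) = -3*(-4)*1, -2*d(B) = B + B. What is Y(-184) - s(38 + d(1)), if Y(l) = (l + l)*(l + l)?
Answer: 135430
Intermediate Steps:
d(B) = -B (d(B) = -(B + B)/2 = -B)
s(h) = -6 (s(h) = -(-3*(-4))/2 = -6)
Y(l) = 4*l² (Y(l) = (2*l)*(2*l) = 4*l²)
Y(-184) - s(38 + d(1)) = 4*(-184)² - 1*(-6) = 4*33856 + 6 = 135424 + 6 = 135430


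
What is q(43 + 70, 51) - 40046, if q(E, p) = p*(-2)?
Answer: -40148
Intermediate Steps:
q(E, p) = -2*p
q(43 + 70, 51) - 40046 = -2*51 - 40046 = -102 - 40046 = -40148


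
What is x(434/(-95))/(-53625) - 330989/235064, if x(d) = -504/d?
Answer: -36735450517/26050967800 ≈ -1.4101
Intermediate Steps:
x(434/(-95))/(-53625) - 330989/235064 = -504/(434/(-95))/(-53625) - 330989/235064 = -504/(434*(-1/95))*(-1/53625) - 330989*1/235064 = -504/(-434/95)*(-1/53625) - 330989/235064 = -504*(-95/434)*(-1/53625) - 330989/235064 = (3420/31)*(-1/53625) - 330989/235064 = -228/110825 - 330989/235064 = -36735450517/26050967800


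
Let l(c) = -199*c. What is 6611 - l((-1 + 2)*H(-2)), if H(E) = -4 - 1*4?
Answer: 5019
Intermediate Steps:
H(E) = -8 (H(E) = -4 - 4 = -8)
6611 - l((-1 + 2)*H(-2)) = 6611 - (-199)*(-1 + 2)*(-8) = 6611 - (-199)*1*(-8) = 6611 - (-199)*(-8) = 6611 - 1*1592 = 6611 - 1592 = 5019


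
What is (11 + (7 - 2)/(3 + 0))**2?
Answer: 1444/9 ≈ 160.44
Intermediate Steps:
(11 + (7 - 2)/(3 + 0))**2 = (11 + 5/3)**2 = (38/3)**2 = 1444/9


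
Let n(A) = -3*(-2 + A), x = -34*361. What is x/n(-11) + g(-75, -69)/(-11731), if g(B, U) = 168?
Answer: -143992846/457509 ≈ -314.73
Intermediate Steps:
x = -12274
n(A) = 6 - 3*A
x/n(-11) + g(-75, -69)/(-11731) = -12274/(6 - 3*(-11)) + 168/(-11731) = -12274/(6 + 33) + 168*(-1/11731) = -12274/39 - 168/11731 = -143992846/457509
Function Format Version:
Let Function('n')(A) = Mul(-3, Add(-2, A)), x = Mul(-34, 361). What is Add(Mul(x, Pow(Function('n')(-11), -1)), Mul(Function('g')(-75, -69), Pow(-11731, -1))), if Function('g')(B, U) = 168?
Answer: Rational(-143992846, 457509) ≈ -314.73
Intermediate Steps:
x = -12274
Function('n')(A) = Add(6, Mul(-3, A))
Add(Mul(x, Pow(Function('n')(-11), -1)), Mul(Function('g')(-75, -69), Pow(-11731, -1))) = Add(Mul(-12274, Pow(Add(6, Mul(-3, -11)), -1)), Mul(168, Pow(-11731, -1))) = Add(Mul(-12274, Pow(Add(6, 33), -1)), Mul(168, Rational(-1, 11731))) = Add(Mul(-12274, Pow(39, -1)), Rational(-168, 11731)) = Add(Mul(-12274, Rational(1, 39)), Rational(-168, 11731)) = Add(Rational(-12274, 39), Rational(-168, 11731)) = Rational(-143992846, 457509)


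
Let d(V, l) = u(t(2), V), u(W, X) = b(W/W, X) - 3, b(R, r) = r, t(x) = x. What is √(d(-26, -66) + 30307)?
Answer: √30278 ≈ 174.01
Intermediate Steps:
u(W, X) = -3 + X (u(W, X) = X - 3 = -3 + X)
d(V, l) = -3 + V
√(d(-26, -66) + 30307) = √((-3 - 26) + 30307) = √(-29 + 30307) = √30278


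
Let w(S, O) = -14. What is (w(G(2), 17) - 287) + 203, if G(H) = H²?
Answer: -98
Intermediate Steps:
(w(G(2), 17) - 287) + 203 = (-14 - 287) + 203 = -301 + 203 = -98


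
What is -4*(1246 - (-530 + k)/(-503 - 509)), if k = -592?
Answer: -114530/23 ≈ -4979.6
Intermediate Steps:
-4*(1246 - (-530 + k)/(-503 - 509)) = -4*(1246 - (-530 - 592)/(-503 - 509)) = -4*(1246 - (-1122)/(-1012)) = -4*(1246 - (-1122)*(-1)/1012) = -4*(1246 - 1*51/46) = -4*(1246 - 51/46) = -4*57265/46 = -114530/23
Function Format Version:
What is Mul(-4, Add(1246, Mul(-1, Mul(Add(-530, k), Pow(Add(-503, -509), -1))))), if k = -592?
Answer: Rational(-114530, 23) ≈ -4979.6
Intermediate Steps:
Mul(-4, Add(1246, Mul(-1, Mul(Add(-530, k), Pow(Add(-503, -509), -1))))) = Mul(-4, Add(1246, Mul(-1, Mul(Add(-530, -592), Pow(Add(-503, -509), -1))))) = Mul(-4, Add(1246, Mul(-1, Mul(-1122, Pow(-1012, -1))))) = Mul(-4, Add(1246, Mul(-1, Mul(-1122, Rational(-1, 1012))))) = Mul(-4, Add(1246, Mul(-1, Rational(51, 46)))) = Mul(-4, Add(1246, Rational(-51, 46))) = Mul(-4, Rational(57265, 46)) = Rational(-114530, 23)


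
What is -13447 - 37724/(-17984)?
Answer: -60448281/4496 ≈ -13445.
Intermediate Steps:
-13447 - 37724/(-17984) = -13447 - 37724*(-1)/17984 = -13447 - 1*(-9431/4496) = -13447 + 9431/4496 = -60448281/4496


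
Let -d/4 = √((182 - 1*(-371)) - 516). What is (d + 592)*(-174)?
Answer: -103008 + 696*√37 ≈ -98774.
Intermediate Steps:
d = -4*√37 (d = -4*√((182 - 1*(-371)) - 516) = -4*√((182 + 371) - 516) = -4*√(553 - 516) = -4*√37 ≈ -24.331)
(d + 592)*(-174) = (-4*√37 + 592)*(-174) = (592 - 4*√37)*(-174) = -103008 + 696*√37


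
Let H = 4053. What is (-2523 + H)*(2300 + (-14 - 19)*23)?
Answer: 2357730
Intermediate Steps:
(-2523 + H)*(2300 + (-14 - 19)*23) = (-2523 + 4053)*(2300 + (-14 - 19)*23) = 1530*(2300 - 33*23) = 1530*(2300 - 759) = 1530*1541 = 2357730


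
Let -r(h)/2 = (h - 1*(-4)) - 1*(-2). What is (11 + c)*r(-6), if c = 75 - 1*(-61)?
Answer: 0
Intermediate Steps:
c = 136 (c = 75 + 61 = 136)
r(h) = -12 - 2*h (r(h) = -2*((h - 1*(-4)) - 1*(-2)) = -2*((h + 4) + 2) = -2*((4 + h) + 2) = -2*(6 + h) = -12 - 2*h)
(11 + c)*r(-6) = (11 + 136)*(-12 - 2*(-6)) = 147*(-12 + 12) = 147*0 = 0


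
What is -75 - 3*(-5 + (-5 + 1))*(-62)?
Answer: -1749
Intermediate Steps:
-75 - 3*(-5 + (-5 + 1))*(-62) = -75 - 3*(-5 - 4)*(-62) = -75 - 3*(-9)*(-62) = -75 + 27*(-62) = -75 - 1674 = -1749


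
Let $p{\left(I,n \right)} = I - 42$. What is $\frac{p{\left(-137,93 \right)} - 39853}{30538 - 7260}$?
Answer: $- \frac{20016}{11639} \approx -1.7197$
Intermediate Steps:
$p{\left(I,n \right)} = -42 + I$
$\frac{p{\left(-137,93 \right)} - 39853}{30538 - 7260} = \frac{\left(-42 - 137\right) - 39853}{30538 - 7260} = \frac{-179 - 39853}{23278} = \left(-40032\right) \frac{1}{23278} = - \frac{20016}{11639}$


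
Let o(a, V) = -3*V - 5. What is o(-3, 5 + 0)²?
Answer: 400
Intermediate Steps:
o(a, V) = -5 - 3*V
o(-3, 5 + 0)² = (-5 - 3*(5 + 0))² = (-5 - 3*5)² = (-5 - 15)² = (-20)² = 400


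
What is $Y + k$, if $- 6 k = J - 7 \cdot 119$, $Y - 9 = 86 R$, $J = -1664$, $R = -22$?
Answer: $- \frac{8801}{6} \approx -1466.8$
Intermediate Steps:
$Y = -1883$ ($Y = 9 + 86 \left(-22\right) = 9 - 1892 = -1883$)
$k = \frac{2497}{6}$ ($k = - \frac{-1664 - 7 \cdot 119}{6} = - \frac{-1664 - 833}{6} = \left(- \frac{1}{6}\right) \left(-2497\right) = \frac{2497}{6} \approx 416.17$)
$Y + k = -1883 + \frac{2497}{6} = - \frac{8801}{6}$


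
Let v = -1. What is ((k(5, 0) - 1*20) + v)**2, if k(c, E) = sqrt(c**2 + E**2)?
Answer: 256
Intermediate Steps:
k(c, E) = sqrt(E**2 + c**2)
((k(5, 0) - 1*20) + v)**2 = ((sqrt(0**2 + 5**2) - 1*20) - 1)**2 = ((sqrt(0 + 25) - 20) - 1)**2 = ((sqrt(25) - 20) - 1)**2 = ((5 - 20) - 1)**2 = (-15 - 1)**2 = (-16)**2 = 256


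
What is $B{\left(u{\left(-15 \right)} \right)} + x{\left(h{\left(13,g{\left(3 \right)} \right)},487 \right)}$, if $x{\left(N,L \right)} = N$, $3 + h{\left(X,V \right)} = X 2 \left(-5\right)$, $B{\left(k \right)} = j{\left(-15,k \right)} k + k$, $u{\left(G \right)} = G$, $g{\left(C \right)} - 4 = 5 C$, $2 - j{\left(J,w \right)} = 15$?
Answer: $47$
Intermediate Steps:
$j{\left(J,w \right)} = -13$ ($j{\left(J,w \right)} = 2 - 15 = -13$)
$g{\left(C \right)} = 4 + 5 C$
$B{\left(k \right)} = - 12 k$ ($B{\left(k \right)} = - 13 k + k = - 12 k$)
$h{\left(X,V \right)} = -3 - 10 X$ ($h{\left(X,V \right)} = -3 + X 2 \left(-5\right) = -3 + 2 X \left(-5\right) = -3 - 10 X$)
$B{\left(u{\left(-15 \right)} \right)} + x{\left(h{\left(13,g{\left(3 \right)} \right)},487 \right)} = \left(-12\right) \left(-15\right) - 133 = 180 - 133 = 47$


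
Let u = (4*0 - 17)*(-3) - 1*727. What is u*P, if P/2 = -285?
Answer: 385320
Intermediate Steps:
P = -570 (P = 2*(-285) = -570)
u = -676 (u = (0 - 17)*(-3) - 727 = -17*(-3) - 727 = 51 - 727 = -676)
u*P = -676*(-570) = 385320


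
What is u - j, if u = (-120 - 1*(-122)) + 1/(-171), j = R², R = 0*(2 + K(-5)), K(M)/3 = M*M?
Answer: 341/171 ≈ 1.9942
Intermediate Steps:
K(M) = 3*M² (K(M) = 3*(M*M) = 3*M²)
R = 0 (R = 0*(2 + 3*(-5)²) = 0*(2 + 3*25) = 0*(2 + 75) = 0*77 = 0)
j = 0 (j = 0² = 0)
u = 341/171 (u = (-120 + 122) - 1/171 = 2 - 1/171 = 341/171 ≈ 1.9942)
u - j = 341/171 - 1*0 = 341/171 + 0 = 341/171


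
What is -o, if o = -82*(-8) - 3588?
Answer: 2932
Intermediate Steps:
o = -2932 (o = 656 - 3588 = -2932)
-o = -1*(-2932) = 2932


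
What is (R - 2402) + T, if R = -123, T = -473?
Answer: -2998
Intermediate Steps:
(R - 2402) + T = (-123 - 2402) - 473 = -2525 - 473 = -2998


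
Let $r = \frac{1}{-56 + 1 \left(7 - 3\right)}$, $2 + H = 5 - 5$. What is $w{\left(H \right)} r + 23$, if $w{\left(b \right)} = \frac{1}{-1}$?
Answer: $\frac{1197}{52} \approx 23.019$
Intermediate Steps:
$H = -2$ ($H = -2 + \left(5 - 5\right) = -2 + 0 = -2$)
$r = - \frac{1}{52}$ ($r = \frac{1}{-56 + 1 \cdot 4} = \frac{1}{-56 + 4} = \frac{1}{-52} = - \frac{1}{52} \approx -0.019231$)
$w{\left(b \right)} = -1$
$w{\left(H \right)} r + 23 = \left(-1\right) \left(- \frac{1}{52}\right) + 23 = \frac{1}{52} + 23 = \frac{1197}{52}$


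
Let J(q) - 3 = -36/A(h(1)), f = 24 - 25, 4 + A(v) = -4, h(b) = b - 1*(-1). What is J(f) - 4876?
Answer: -9737/2 ≈ -4868.5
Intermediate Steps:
h(b) = 1 + b (h(b) = b + 1 = 1 + b)
A(v) = -8 (A(v) = -4 - 4 = -8)
f = -1
J(q) = 15/2 (J(q) = 3 - 36/(-8) = 3 - 36*(-⅛) = 3 + 9/2 = 15/2)
J(f) - 4876 = 15/2 - 4876 = -9737/2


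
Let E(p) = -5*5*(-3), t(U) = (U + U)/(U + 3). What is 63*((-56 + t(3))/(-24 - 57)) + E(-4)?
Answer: 1060/9 ≈ 117.78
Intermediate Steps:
t(U) = 2*U/(3 + U) (t(U) = (2*U)/(3 + U) = 2*U/(3 + U))
E(p) = 75 (E(p) = -25*(-3) = 75)
63*((-56 + t(3))/(-24 - 57)) + E(-4) = 63*((-56 + 2*3/(3 + 3))/(-24 - 57)) + 75 = 63*((-56 + 2*3/6)/(-81)) + 75 = 63*((-56 + 2*3*(⅙))*(-1/81)) + 75 = 63*((-56 + 1)*(-1/81)) + 75 = 63*(-55*(-1/81)) + 75 = 63*(55/81) + 75 = 385/9 + 75 = 1060/9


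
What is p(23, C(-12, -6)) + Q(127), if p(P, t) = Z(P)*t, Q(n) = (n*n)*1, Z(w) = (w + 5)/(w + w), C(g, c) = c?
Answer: 370883/23 ≈ 16125.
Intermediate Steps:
Z(w) = (5 + w)/(2*w) (Z(w) = (5 + w)/((2*w)) = (5 + w)*(1/(2*w)) = (5 + w)/(2*w))
Q(n) = n² (Q(n) = n²*1 = n²)
p(P, t) = t*(5 + P)/(2*P) (p(P, t) = ((5 + P)/(2*P))*t = t*(5 + P)/(2*P))
p(23, C(-12, -6)) + Q(127) = (½)*(-6)*(5 + 23)/23 + 127² = (½)*(-6)*(1/23)*28 + 16129 = -84/23 + 16129 = 370883/23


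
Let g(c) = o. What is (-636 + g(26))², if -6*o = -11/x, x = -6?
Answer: 524730649/1296 ≈ 4.0489e+5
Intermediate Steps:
o = -11/36 (o = -(-11)/(6*(-6)) = -(-11)*(-1)/(6*6) = -⅙*11/6 = -11/36 ≈ -0.30556)
g(c) = -11/36
(-636 + g(26))² = (-636 - 11/36)² = (-22907/36)² = 524730649/1296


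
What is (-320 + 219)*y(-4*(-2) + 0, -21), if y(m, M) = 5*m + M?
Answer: -1919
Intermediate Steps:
y(m, M) = M + 5*m
(-320 + 219)*y(-4*(-2) + 0, -21) = (-320 + 219)*(-21 + 5*(-4*(-2) + 0)) = -101*(-21 + 5*(8 + 0)) = -101*(-21 + 5*8) = -101*(-21 + 40) = -101*19 = -1919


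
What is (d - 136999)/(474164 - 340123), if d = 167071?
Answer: 30072/134041 ≈ 0.22435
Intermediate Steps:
(d - 136999)/(474164 - 340123) = (167071 - 136999)/(474164 - 340123) = 30072/134041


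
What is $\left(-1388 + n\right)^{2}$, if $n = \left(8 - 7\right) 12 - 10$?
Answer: $1920996$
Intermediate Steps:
$n = 2$ ($n = \left(8 - 7\right) 12 - 10 = 1 \cdot 12 - 10 = 12 - 10 = 2$)
$\left(-1388 + n\right)^{2} = \left(-1388 + 2\right)^{2} = \left(-1386\right)^{2} = 1920996$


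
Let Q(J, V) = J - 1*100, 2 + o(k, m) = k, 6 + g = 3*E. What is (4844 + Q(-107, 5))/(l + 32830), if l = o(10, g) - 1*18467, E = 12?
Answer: 4637/14371 ≈ 0.32266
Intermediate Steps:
g = 30 (g = -6 + 3*12 = -6 + 36 = 30)
o(k, m) = -2 + k
Q(J, V) = -100 + J (Q(J, V) = J - 100 = -100 + J)
l = -18459 (l = (-2 + 10) - 1*18467 = 8 - 18467 = -18459)
(4844 + Q(-107, 5))/(l + 32830) = (4844 + (-100 - 107))/(-18459 + 32830) = (4844 - 207)/14371 = 4637*(1/14371) = 4637/14371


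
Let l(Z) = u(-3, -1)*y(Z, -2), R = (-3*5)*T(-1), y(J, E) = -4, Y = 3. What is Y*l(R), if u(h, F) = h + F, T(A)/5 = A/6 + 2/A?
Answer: 48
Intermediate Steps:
T(A) = 10/A + 5*A/6 (T(A) = 5*(A/6 + 2/A) = 5*(2/A + A/6) = 10/A + 5*A/6)
u(h, F) = F + h
R = 325/2 (R = (-3*5)*(10/(-1) + (5/6)*(-1)) = -15*(10*(-1) - 5/6) = -15*(-10 - 5/6) = -15*(-65/6) = 325/2 ≈ 162.50)
l(Z) = 16 (l(Z) = (-1 - 3)*(-4) = -4*(-4) = 16)
Y*l(R) = 3*16 = 48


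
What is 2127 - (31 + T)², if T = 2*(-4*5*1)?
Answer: 2046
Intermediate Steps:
T = -40 (T = 2*(-20*1) = 2*(-20) = -40)
2127 - (31 + T)² = 2127 - (31 - 40)² = 2127 - 1*(-9)² = 2127 - 1*81 = 2127 - 81 = 2046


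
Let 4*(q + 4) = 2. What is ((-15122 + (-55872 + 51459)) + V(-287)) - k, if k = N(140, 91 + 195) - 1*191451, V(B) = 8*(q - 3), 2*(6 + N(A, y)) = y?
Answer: 171727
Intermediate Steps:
N(A, y) = -6 + y/2
q = -7/2 (q = -4 + (¼)*2 = -4 + ½ = -7/2 ≈ -3.5000)
V(B) = -52 (V(B) = 8*(-7/2 - 3) = 8*(-13/2) = -52)
k = -191314 (k = (-6 + (91 + 195)/2) - 1*191451 = (-6 + (½)*286) - 191451 = (-6 + 143) - 191451 = 137 - 191451 = -191314)
((-15122 + (-55872 + 51459)) + V(-287)) - k = ((-15122 + (-55872 + 51459)) - 52) - 1*(-191314) = ((-15122 - 4413) - 52) + 191314 = (-19535 - 52) + 191314 = -19587 + 191314 = 171727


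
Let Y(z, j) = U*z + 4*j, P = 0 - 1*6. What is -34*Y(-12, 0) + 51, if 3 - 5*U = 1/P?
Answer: 1547/5 ≈ 309.40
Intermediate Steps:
P = -6 (P = 0 - 6 = -6)
U = 19/30 (U = 3/5 - 1/5/(-6) = 3/5 - 1/5*(-1/6) = 3/5 + 1/30 = 19/30 ≈ 0.63333)
Y(z, j) = 4*j + 19*z/30 (Y(z, j) = 19*z/30 + 4*j = 4*j + 19*z/30)
-34*Y(-12, 0) + 51 = -34*(4*0 + (19/30)*(-12)) + 51 = -34*(0 - 38/5) + 51 = -34*(-38/5) + 51 = 1292/5 + 51 = 1547/5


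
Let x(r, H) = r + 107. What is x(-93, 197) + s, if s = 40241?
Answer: 40255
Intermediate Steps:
x(r, H) = 107 + r
x(-93, 197) + s = (107 - 93) + 40241 = 14 + 40241 = 40255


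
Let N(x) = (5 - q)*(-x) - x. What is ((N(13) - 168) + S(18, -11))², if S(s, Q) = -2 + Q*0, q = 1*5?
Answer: 33489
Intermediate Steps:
q = 5
S(s, Q) = -2 (S(s, Q) = -2 + 0 = -2)
N(x) = -x (N(x) = (5 - 1*5)*(-x) - x = (5 - 5)*(-x) - x = 0*(-x) - x = 0 - x = -x)
((N(13) - 168) + S(18, -11))² = ((-1*13 - 168) - 2)² = ((-13 - 168) - 2)² = (-181 - 2)² = (-183)² = 33489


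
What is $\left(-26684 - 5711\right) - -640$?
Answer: $-31755$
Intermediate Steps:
$\left(-26684 - 5711\right) - -640 = -32395 + 640 = -31755$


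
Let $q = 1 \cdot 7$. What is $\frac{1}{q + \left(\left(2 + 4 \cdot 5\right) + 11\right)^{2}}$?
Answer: $\frac{1}{1096} \approx 0.00091241$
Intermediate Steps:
$q = 7$
$\frac{1}{q + \left(\left(2 + 4 \cdot 5\right) + 11\right)^{2}} = \frac{1}{7 + \left(\left(2 + 4 \cdot 5\right) + 11\right)^{2}} = \frac{1}{7 + \left(\left(2 + 20\right) + 11\right)^{2}} = \frac{1}{7 + \left(22 + 11\right)^{2}} = \frac{1}{7 + 33^{2}} = \frac{1}{7 + 1089} = \frac{1}{1096}$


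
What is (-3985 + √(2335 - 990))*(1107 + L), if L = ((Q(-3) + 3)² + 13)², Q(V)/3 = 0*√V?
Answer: -6340135 + 1591*√1345 ≈ -6.2818e+6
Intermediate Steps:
Q(V) = 0 (Q(V) = 3*(0*√V) = 3*0 = 0)
L = 484 (L = ((0 + 3)² + 13)² = (3² + 13)² = (9 + 13)² = 22² = 484)
(-3985 + √(2335 - 990))*(1107 + L) = (-3985 + √(2335 - 990))*(1107 + 484) = (-3985 + √1345)*1591 = -6340135 + 1591*√1345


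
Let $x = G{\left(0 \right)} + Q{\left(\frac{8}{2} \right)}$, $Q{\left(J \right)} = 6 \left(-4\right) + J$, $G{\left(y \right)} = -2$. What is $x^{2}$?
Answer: $484$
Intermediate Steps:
$Q{\left(J \right)} = -24 + J$
$x = -22$ ($x = -2 - \left(24 - \frac{8}{2}\right) = -2 + \left(-24 + 8 \cdot \frac{1}{2}\right) = -2 + \left(-24 + 4\right) = -2 - 20 = -22$)
$x^{2} = \left(-22\right)^{2} = 484$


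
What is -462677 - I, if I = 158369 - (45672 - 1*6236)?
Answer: -581610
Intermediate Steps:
I = 118933 (I = 158369 - (45672 - 6236) = 158369 - 1*39436 = 158369 - 39436 = 118933)
-462677 - I = -462677 - 1*118933 = -462677 - 118933 = -581610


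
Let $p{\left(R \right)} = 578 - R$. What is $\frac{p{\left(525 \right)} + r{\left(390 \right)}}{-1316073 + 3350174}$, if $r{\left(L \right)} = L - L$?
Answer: $\frac{53}{2034101} \approx 2.6056 \cdot 10^{-5}$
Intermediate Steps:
$r{\left(L \right)} = 0$
$\frac{p{\left(525 \right)} + r{\left(390 \right)}}{-1316073 + 3350174} = \frac{\left(578 - 525\right) + 0}{-1316073 + 3350174} = \frac{\left(578 - 525\right) + 0}{2034101} = \left(53 + 0\right) \frac{1}{2034101} = 53 \cdot \frac{1}{2034101} = \frac{53}{2034101}$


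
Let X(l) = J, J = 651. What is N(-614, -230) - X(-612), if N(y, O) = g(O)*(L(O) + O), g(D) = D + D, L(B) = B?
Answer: 210949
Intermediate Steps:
X(l) = 651
g(D) = 2*D
N(y, O) = 4*O**2 (N(y, O) = (2*O)*(O + O) = (2*O)*(2*O) = 4*O**2)
N(-614, -230) - X(-612) = 4*(-230)**2 - 1*651 = 4*52900 - 651 = 211600 - 651 = 210949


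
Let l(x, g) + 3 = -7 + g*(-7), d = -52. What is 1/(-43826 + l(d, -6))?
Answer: -1/43794 ≈ -2.2834e-5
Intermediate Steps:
l(x, g) = -10 - 7*g (l(x, g) = -3 + (-7 + g*(-7)) = -3 + (-7 - 7*g) = -10 - 7*g)
1/(-43826 + l(d, -6)) = 1/(-43826 + (-10 - 7*(-6))) = 1/(-43826 + (-10 + 42)) = 1/(-43826 + 32) = 1/(-43794) = -1/43794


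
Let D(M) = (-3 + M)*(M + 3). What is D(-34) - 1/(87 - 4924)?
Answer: 5548040/4837 ≈ 1147.0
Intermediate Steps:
D(M) = (-3 + M)*(3 + M)
D(-34) - 1/(87 - 4924) = (-9 + (-34)**2) - 1/(87 - 4924) = (-9 + 1156) - 1/(-4837) = 1147 - 1*(-1/4837) = 1147 + 1/4837 = 5548040/4837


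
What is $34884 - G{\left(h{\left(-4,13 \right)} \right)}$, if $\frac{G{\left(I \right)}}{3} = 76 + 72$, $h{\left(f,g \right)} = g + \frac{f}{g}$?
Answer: $34440$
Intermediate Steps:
$G{\left(I \right)} = 444$ ($G{\left(I \right)} = 3 \left(76 + 72\right) = 3 \cdot 148 = 444$)
$34884 - G{\left(h{\left(-4,13 \right)} \right)} = 34884 - 444 = 34440$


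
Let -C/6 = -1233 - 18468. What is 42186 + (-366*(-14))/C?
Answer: 831107240/19701 ≈ 42186.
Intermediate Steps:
C = 118206 (C = -6*(-1233 - 18468) = -6*(-19701) = 118206)
42186 + (-366*(-14))/C = 42186 - 366*(-14)/118206 = 42186 + 5124*(1/118206) = 42186 + 854/19701 = 831107240/19701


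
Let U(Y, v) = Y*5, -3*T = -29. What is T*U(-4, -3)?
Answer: -580/3 ≈ -193.33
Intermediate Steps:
T = 29/3 (T = -⅓*(-29) = 29/3 ≈ 9.6667)
U(Y, v) = 5*Y
T*U(-4, -3) = 29*(5*(-4))/3 = (29/3)*(-20) = -580/3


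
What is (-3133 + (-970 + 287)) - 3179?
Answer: -6995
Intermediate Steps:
(-3133 + (-970 + 287)) - 3179 = (-3133 - 683) - 3179 = -3816 - 3179 = -6995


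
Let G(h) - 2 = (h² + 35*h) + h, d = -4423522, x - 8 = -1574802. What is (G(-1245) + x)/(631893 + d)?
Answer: 69587/3791629 ≈ 0.018353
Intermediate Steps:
x = -1574794 (x = 8 - 1574802 = -1574794)
G(h) = 2 + h² + 36*h (G(h) = 2 + ((h² + 35*h) + h) = 2 + (h² + 36*h) = 2 + h² + 36*h)
(G(-1245) + x)/(631893 + d) = ((2 + (-1245)² + 36*(-1245)) - 1574794)/(631893 - 4423522) = ((2 + 1550025 - 44820) - 1574794)/(-3791629) = (1505207 - 1574794)*(-1/3791629) = -69587*(-1/3791629) = 69587/3791629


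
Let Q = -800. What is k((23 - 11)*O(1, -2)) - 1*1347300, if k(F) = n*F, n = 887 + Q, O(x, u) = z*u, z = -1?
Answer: -1345212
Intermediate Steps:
O(x, u) = -u
n = 87 (n = 887 - 800 = 87)
k(F) = 87*F
k((23 - 11)*O(1, -2)) - 1*1347300 = 87*((23 - 11)*(-1*(-2))) - 1*1347300 = 87*(12*2) - 1347300 = 87*24 - 1347300 = 2088 - 1347300 = -1345212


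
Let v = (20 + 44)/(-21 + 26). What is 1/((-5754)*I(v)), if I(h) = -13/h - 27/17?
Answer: 544/8150541 ≈ 6.6744e-5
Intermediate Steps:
v = 64/5 ≈ 12.800
I(h) = -27/17 - 13/h (I(h) = -13/h - 27*1/17 = -13/h - 27/17 = -27/17 - 13/h)
1/((-5754)*I(v)) = 1/((-5754)*(-27/17 - 13/64/5)) = -1/(5754*(-27/17 - 13*5/64)) = -1/(5754*(-27/17 - 65/64)) = -1/(5754*(-2833/1088)) = -1/5754*(-1088/2833) = 544/8150541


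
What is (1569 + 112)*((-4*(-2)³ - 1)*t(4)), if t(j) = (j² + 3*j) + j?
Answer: 1667552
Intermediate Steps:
t(j) = j² + 4*j
(1569 + 112)*((-4*(-2)³ - 1)*t(4)) = (1569 + 112)*((-4*(-2)³ - 1)*(4*(4 + 4))) = 1681*((-4*(-8) - 1)*(4*8)) = 1681*((32 - 1)*32) = 1681*(31*32) = 1681*992 = 1667552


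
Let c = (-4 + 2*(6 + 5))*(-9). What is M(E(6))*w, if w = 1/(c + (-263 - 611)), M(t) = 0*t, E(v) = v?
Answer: 0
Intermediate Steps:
M(t) = 0
c = -162 (c = (-4 + 2*11)*(-9) = (-4 + 22)*(-9) = 18*(-9) = -162)
w = -1/1036 (w = 1/(-162 + (-263 - 611)) = 1/(-162 - 874) = 1/(-1036) = -1/1036 ≈ -0.00096525)
M(E(6))*w = 0*(-1/1036) = 0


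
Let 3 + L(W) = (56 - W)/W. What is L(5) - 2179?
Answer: -10859/5 ≈ -2171.8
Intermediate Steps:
L(W) = -3 + (56 - W)/W
L(5) - 2179 = (-4 + 56/5) - 2179 = 36/5 - 2179 = -10859/5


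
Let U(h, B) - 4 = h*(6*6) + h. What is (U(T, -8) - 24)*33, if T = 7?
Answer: 7887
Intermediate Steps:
U(h, B) = 4 + 37*h (U(h, B) = 4 + (h*(6*6) + h) = 4 + (h*36 + h) = 4 + (36*h + h) = 4 + 37*h)
(U(T, -8) - 24)*33 = ((4 + 37*7) - 24)*33 = ((4 + 259) - 24)*33 = (263 - 24)*33 = 239*33 = 7887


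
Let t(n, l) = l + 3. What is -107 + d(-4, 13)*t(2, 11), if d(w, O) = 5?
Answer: -37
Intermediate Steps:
t(n, l) = 3 + l
-107 + d(-4, 13)*t(2, 11) = -107 + 5*(3 + 11) = -107 + 5*14 = -107 + 70 = -37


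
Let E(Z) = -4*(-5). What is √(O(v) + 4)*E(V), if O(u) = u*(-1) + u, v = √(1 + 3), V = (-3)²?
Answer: 40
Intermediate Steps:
V = 9
v = 2 (v = √4 = 2)
O(u) = 0 (O(u) = -u + u = 0)
E(Z) = 20
√(O(v) + 4)*E(V) = √(0 + 4)*20 = √4*20 = 2*20 = 40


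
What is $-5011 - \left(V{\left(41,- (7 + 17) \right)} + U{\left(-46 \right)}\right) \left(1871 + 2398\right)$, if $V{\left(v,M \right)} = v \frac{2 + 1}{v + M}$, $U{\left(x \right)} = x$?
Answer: $\frac{2728084}{17} \approx 1.6048 \cdot 10^{5}$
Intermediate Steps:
$V{\left(v,M \right)} = \frac{3 v}{M + v}$ ($V{\left(v,M \right)} = v \frac{3}{M + v} = \frac{3 v}{M + v}$)
$-5011 - \left(V{\left(41,- (7 + 17) \right)} + U{\left(-46 \right)}\right) \left(1871 + 2398\right) = -5011 - \left(3 \cdot 41 \frac{1}{- (7 + 17) + 41} - 46\right) \left(1871 + 2398\right) = -5011 - \left(3 \cdot 41 \frac{1}{\left(-1\right) 24 + 41} - 46\right) 4269 = -5011 - \left(3 \cdot 41 \frac{1}{-24 + 41} - 46\right) 4269 = -5011 - \left(3 \cdot 41 \cdot \frac{1}{17} - 46\right) 4269 = -5011 - \left(\frac{123}{17} - 46\right) 4269 = -5011 - \left(- \frac{659}{17}\right) 4269 = -5011 - - \frac{2813271}{17} = -5011 + \frac{2813271}{17} = \frac{2728084}{17}$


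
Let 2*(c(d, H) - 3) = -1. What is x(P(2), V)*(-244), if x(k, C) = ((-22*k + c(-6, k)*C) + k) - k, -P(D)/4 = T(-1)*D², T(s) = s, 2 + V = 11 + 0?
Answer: 80398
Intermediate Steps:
c(d, H) = 5/2 (c(d, H) = 3 + (½)*(-1) = 3 - ½ = 5/2)
V = 9 (V = -2 + (11 + 0) = -2 + 11 = 9)
P(D) = 4*D² (P(D) = -(-4)*D² = 4*D²)
x(k, C) = -22*k + 5*C/2 (x(k, C) = ((-22*k + 5*C/2) + k) - k = (-21*k + 5*C/2) - k = -22*k + 5*C/2)
x(P(2), V)*(-244) = (-88*2² + (5/2)*9)*(-244) = (-88*4 + 45/2)*(-244) = (-22*16 + 45/2)*(-244) = (-352 + 45/2)*(-244) = -659/2*(-244) = 80398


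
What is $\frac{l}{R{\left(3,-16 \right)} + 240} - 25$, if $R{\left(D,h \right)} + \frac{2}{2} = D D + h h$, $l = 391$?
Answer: $- \frac{12209}{504} \approx -24.224$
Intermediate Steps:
$R{\left(D,h \right)} = -1 + D^{2} + h^{2}$ ($R{\left(D,h \right)} = -1 + \left(D D + h h\right) = -1 + \left(D^{2} + h^{2}\right) = -1 + D^{2} + h^{2}$)
$\frac{l}{R{\left(3,-16 \right)} + 240} - 25 = \frac{1}{\left(-1 + 3^{2} + \left(-16\right)^{2}\right) + 240} \cdot 391 - 25 = \frac{1}{\left(-1 + 9 + 256\right) + 240} \cdot 391 - 25 = \frac{1}{264 + 240} \cdot 391 - 25 = \frac{1}{504} \cdot 391 - 25 = \frac{391}{504} - 25 = - \frac{12209}{504}$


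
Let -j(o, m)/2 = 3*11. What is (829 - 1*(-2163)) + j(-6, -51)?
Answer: 2926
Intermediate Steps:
j(o, m) = -66 (j(o, m) = -6*11 = -2*33 = -66)
(829 - 1*(-2163)) + j(-6, -51) = (829 - 1*(-2163)) - 66 = (829 + 2163) - 66 = 2992 - 66 = 2926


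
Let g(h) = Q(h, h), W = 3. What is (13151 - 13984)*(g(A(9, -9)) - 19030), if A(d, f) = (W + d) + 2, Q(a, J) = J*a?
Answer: 15688722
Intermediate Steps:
A(d, f) = 5 + d (A(d, f) = (3 + d) + 2 = 5 + d)
g(h) = h² (g(h) = h*h = h²)
(13151 - 13984)*(g(A(9, -9)) - 19030) = (13151 - 13984)*((5 + 9)² - 19030) = -833*(14² - 19030) = -833*(196 - 19030) = -833*(-18834) = 15688722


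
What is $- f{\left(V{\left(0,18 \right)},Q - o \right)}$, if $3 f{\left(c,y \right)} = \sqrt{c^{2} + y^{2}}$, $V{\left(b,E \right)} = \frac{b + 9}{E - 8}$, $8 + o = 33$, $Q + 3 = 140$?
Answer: $- \frac{\sqrt{1254481}}{30} \approx -37.335$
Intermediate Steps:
$Q = 137$ ($Q = -3 + 140 = 137$)
$o = 25$ ($o = -8 + 33 = 25$)
$V{\left(b,E \right)} = \frac{9 + b}{-8 + E}$
$f{\left(c,y \right)} = \frac{\sqrt{c^{2} + y^{2}}}{3}$
$- f{\left(V{\left(0,18 \right)},Q - o \right)} = - \frac{\sqrt{\left(\frac{9 + 0}{-8 + 18}\right)^{2} + \left(137 - 25\right)^{2}}}{3} = - \frac{\sqrt{\left(\frac{1}{10} \cdot 9\right)^{2} + \left(137 - 25\right)^{2}}}{3} = - \frac{\sqrt{\left(\frac{1}{10} \cdot 9\right)^{2} + 112^{2}}}{3} = - \frac{\sqrt{\left(\frac{9}{10}\right)^{2} + 12544}}{3} = - \frac{\sqrt{\frac{81}{100} + 12544}}{3} = - \frac{\sqrt{\frac{1254481}{100}}}{3} = - \frac{\frac{1}{10} \sqrt{1254481}}{3} = - \frac{\sqrt{1254481}}{30}$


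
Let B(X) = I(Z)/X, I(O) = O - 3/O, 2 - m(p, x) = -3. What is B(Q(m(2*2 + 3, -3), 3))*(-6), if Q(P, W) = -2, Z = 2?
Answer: 3/2 ≈ 1.5000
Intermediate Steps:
m(p, x) = 5 (m(p, x) = 2 - 1*(-3) = 2 + 3 = 5)
B(X) = 1/(2*X) (B(X) = (2 - 3/2)/X = 1/(2*X))
B(Q(m(2*2 + 3, -3), 3))*(-6) = ((½)/(-2))*(-6) = ((½)*(-½))*(-6) = -¼*(-6) = 3/2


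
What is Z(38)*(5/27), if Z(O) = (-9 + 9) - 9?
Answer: -5/3 ≈ -1.6667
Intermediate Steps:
Z(O) = -9 (Z(O) = 0 - 9 = -9)
Z(38)*(5/27) = -45/27 = -9*5/27 = -5/3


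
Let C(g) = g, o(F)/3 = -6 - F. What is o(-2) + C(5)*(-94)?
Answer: -482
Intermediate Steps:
o(F) = -18 - 3*F (o(F) = 3*(-6 - F) = -18 - 3*F)
o(-2) + C(5)*(-94) = (-18 - 3*(-2)) + 5*(-94) = (-18 + 6) - 470 = -12 - 470 = -482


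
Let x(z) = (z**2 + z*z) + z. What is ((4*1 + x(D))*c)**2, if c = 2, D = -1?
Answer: 100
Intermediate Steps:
x(z) = z + 2*z**2 (x(z) = (z**2 + z**2) + z = 2*z**2 + z = z + 2*z**2)
((4*1 + x(D))*c)**2 = ((4*1 - (1 + 2*(-1)))*2)**2 = ((4 - (1 - 2))*2)**2 = ((4 - 1*(-1))*2)**2 = ((4 + 1)*2)**2 = (5*2)**2 = 10**2 = 100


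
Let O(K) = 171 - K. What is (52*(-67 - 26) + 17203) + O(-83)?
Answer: 12621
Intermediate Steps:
(52*(-67 - 26) + 17203) + O(-83) = (52*(-67 - 26) + 17203) + (171 - 1*(-83)) = (52*(-93) + 17203) + (171 + 83) = (-4836 + 17203) + 254 = 12367 + 254 = 12621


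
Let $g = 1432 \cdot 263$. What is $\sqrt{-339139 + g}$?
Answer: $\sqrt{37477} \approx 193.59$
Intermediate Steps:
$g = 376616$
$\sqrt{-339139 + g} = \sqrt{-339139 + 376616} = \sqrt{37477}$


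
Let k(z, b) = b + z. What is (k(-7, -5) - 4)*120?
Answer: -1920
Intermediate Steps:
(k(-7, -5) - 4)*120 = ((-5 - 7) - 4)*120 = (-12 - 4)*120 = -16*120 = -1920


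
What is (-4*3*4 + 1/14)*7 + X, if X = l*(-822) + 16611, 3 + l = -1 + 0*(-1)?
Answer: 39127/2 ≈ 19564.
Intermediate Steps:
l = -4 (l = -3 + (-1 + 0*(-1)) = -3 + (-1 + 0) = -3 - 1 = -4)
X = 19899 (X = -4*(-822) + 16611 = 3288 + 16611 = 19899)
(-4*3*4 + 1/14)*7 + X = (-4*3*4 + 1/14)*7 + 19899 = (-12*4 + 1/14)*7 + 19899 = (-48 + 1/14)*7 + 19899 = -671/14*7 + 19899 = -671/2 + 19899 = 39127/2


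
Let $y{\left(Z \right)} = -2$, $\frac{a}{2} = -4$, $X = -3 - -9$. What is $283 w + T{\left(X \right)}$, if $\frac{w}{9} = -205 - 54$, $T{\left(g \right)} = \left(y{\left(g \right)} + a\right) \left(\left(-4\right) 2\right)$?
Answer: $-659593$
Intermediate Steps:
$X = 6$ ($X = -3 + 9 = 6$)
$a = -8$ ($a = 2 \left(-4\right) = -8$)
$T{\left(g \right)} = 80$ ($T{\left(g \right)} = \left(-2 - 8\right) \left(\left(-4\right) 2\right) = \left(-10\right) \left(-8\right) = 80$)
$w = -2331$ ($w = 9 \left(-205 - 54\right) = 9 \left(-259\right) = -2331$)
$283 w + T{\left(X \right)} = 283 \left(-2331\right) + 80 = -659673 + 80 = -659593$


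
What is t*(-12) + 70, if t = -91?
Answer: 1162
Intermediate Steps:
t*(-12) + 70 = -91*(-12) + 70 = 1092 + 70 = 1162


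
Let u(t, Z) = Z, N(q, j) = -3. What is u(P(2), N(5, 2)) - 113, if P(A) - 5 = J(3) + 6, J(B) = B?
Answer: -116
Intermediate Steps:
P(A) = 14 (P(A) = 5 + (3 + 6) = 5 + 9 = 14)
u(P(2), N(5, 2)) - 113 = -3 - 113 = -116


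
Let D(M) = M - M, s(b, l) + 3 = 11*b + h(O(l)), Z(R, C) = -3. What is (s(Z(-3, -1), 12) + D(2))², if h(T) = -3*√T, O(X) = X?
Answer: 1404 + 432*√3 ≈ 2152.2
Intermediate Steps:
s(b, l) = -3 - 3*√l + 11*b (s(b, l) = -3 + (11*b - 3*√l) = -3 + (-3*√l + 11*b) = -3 - 3*√l + 11*b)
D(M) = 0
(s(Z(-3, -1), 12) + D(2))² = ((-3 - 6*√3 + 11*(-3)) + 0)² = ((-3 - 6*√3 - 33) + 0)² = ((-36 - 6*√3) + 0)² = (-36 - 6*√3)²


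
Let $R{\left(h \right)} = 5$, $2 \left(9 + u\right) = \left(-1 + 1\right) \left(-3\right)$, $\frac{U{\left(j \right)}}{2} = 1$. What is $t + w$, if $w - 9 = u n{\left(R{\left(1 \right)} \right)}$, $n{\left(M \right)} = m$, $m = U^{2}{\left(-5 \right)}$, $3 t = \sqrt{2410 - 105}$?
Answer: $-27 + \frac{\sqrt{2305}}{3} \approx -10.997$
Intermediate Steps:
$U{\left(j \right)} = 2$ ($U{\left(j \right)} = 2 \cdot 1 = 2$)
$u = -9$ ($u = -9 + \frac{\left(-1 + 1\right) \left(-3\right)}{2} = -9 + \frac{0 \left(-3\right)}{2} = -9 + \frac{1}{2} \cdot 0 = -9 + 0 = -9$)
$t = \frac{\sqrt{2305}}{3}$ ($t = \frac{\sqrt{2410 - 105}}{3} = \frac{\sqrt{2305}}{3} \approx 16.003$)
$m = 4$ ($m = 2^{2} = 4$)
$n{\left(M \right)} = 4$
$w = -27$ ($w = 9 - 36 = -27$)
$t + w = \frac{\sqrt{2305}}{3} - 27 = -27 + \frac{\sqrt{2305}}{3}$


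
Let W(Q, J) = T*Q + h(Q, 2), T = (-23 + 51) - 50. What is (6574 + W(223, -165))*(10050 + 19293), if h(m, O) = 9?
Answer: 49208211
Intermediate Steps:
T = -22 (T = 28 - 50 = -22)
W(Q, J) = 9 - 22*Q (W(Q, J) = -22*Q + 9 = 9 - 22*Q)
(6574 + W(223, -165))*(10050 + 19293) = (6574 + (9 - 22*223))*(10050 + 19293) = (6574 + (9 - 4906))*29343 = (6574 - 4897)*29343 = 1677*29343 = 49208211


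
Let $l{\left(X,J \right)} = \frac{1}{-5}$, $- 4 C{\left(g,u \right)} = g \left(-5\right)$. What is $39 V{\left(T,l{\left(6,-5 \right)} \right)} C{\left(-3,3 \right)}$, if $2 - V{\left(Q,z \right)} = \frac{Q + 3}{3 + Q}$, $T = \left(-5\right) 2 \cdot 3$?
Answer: $- \frac{585}{4} \approx -146.25$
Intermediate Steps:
$C{\left(g,u \right)} = \frac{5 g}{4}$ ($C{\left(g,u \right)} = - \frac{g \left(-5\right)}{4} = - \frac{\left(-5\right) g}{4} = \frac{5 g}{4}$)
$l{\left(X,J \right)} = - \frac{1}{5}$
$T = -30$ ($T = \left(-10\right) 3 = -30$)
$V{\left(Q,z \right)} = 1$ ($V{\left(Q,z \right)} = 2 - \frac{Q + 3}{3 + Q} = 2 - \frac{3 + Q}{3 + Q} = 2 - 1 = 1$)
$39 V{\left(T,l{\left(6,-5 \right)} \right)} C{\left(-3,3 \right)} = 39 \cdot 1 \cdot \frac{5}{4} \left(-3\right) = 39 \left(- \frac{15}{4}\right) = - \frac{585}{4}$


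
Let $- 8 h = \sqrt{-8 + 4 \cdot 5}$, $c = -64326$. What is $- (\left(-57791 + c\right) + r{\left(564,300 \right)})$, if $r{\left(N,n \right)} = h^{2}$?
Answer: $\frac{1953869}{16} \approx 1.2212 \cdot 10^{5}$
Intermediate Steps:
$h = - \frac{\sqrt{3}}{4}$ ($h = - \frac{\sqrt{-8 + 4 \cdot 5}}{8} = - \frac{\sqrt{-8 + 20}}{8} = - \frac{\sqrt{12}}{8} = - \frac{2 \sqrt{3}}{8} = - \frac{\sqrt{3}}{4} \approx -0.43301$)
$r{\left(N,n \right)} = \frac{3}{16}$ ($r{\left(N,n \right)} = \left(- \frac{\sqrt{3}}{4}\right)^{2} = \frac{3}{16}$)
$- (\left(-57791 + c\right) + r{\left(564,300 \right)}) = - (\left(-57791 - 64326\right) + \frac{3}{16}) = - (-122117 + \frac{3}{16}) = \left(-1\right) \left(- \frac{1953869}{16}\right) = \frac{1953869}{16}$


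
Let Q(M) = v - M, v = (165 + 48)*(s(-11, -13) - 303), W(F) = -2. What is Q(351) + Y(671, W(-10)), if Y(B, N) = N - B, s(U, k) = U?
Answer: -67906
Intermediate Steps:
v = -66882 (v = (165 + 48)*(-11 - 303) = 213*(-314) = -66882)
Q(M) = -66882 - M
Q(351) + Y(671, W(-10)) = (-66882 - 1*351) + (-2 - 1*671) = (-66882 - 351) + (-2 - 671) = -67233 - 673 = -67906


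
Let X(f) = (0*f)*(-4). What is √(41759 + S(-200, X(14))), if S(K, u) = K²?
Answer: √81759 ≈ 285.94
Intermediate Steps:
X(f) = 0 (X(f) = 0*(-4) = 0)
√(41759 + S(-200, X(14))) = √(41759 + (-200)²) = √(41759 + 40000) = √81759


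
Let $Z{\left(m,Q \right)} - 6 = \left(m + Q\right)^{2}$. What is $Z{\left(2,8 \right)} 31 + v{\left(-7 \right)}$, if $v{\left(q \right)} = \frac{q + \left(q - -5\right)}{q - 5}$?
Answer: $\frac{13147}{4} \approx 3286.8$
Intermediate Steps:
$v{\left(q \right)} = \frac{5 + 2 q}{-5 + q}$ ($v{\left(q \right)} = \frac{q + \left(q + 5\right)}{-5 + q} = \frac{q + \left(5 + q\right)}{-5 + q} = \frac{5 + 2 q}{-5 + q}$)
$Z{\left(m,Q \right)} = 6 + \left(Q + m\right)^{2}$ ($Z{\left(m,Q \right)} = 6 + \left(m + Q\right)^{2} = 6 + \left(Q + m\right)^{2}$)
$Z{\left(2,8 \right)} 31 + v{\left(-7 \right)} = \left(6 + \left(8 + 2\right)^{2}\right) 31 + \frac{5 + 2 \left(-7\right)}{-5 - 7} = \left(6 + 10^{2}\right) 31 + \frac{5 - 14}{-12} = \left(6 + 100\right) 31 - - \frac{3}{4} = 106 \cdot 31 + \frac{3}{4} = 3286 + \frac{3}{4} = \frac{13147}{4}$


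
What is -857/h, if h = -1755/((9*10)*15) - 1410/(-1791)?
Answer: 5116290/3061 ≈ 1671.4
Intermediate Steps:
h = -3061/5970 (h = -1755/(90*15) - 1410*(-1/1791) = -1755/1350 + 470/597 = -1755*1/1350 + 470/597 = -13/10 + 470/597 = -3061/5970 ≈ -0.51273)
-857/h = -857/(-3061/5970) = -857*(-5970/3061) = 5116290/3061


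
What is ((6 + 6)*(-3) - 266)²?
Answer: 91204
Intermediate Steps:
((6 + 6)*(-3) - 266)² = (12*(-3) - 266)² = (-36 - 266)² = (-302)² = 91204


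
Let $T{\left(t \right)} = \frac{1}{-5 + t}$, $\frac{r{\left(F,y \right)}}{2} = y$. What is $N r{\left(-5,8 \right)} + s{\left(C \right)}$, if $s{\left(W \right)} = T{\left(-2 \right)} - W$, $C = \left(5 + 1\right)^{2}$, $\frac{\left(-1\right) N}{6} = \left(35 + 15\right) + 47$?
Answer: $- \frac{65437}{7} \approx -9348.1$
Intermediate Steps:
$r{\left(F,y \right)} = 2 y$
$N = -582$ ($N = - 6 \left(\left(35 + 15\right) + 47\right) = - 6 \left(50 + 47\right) = \left(-6\right) 97 = -582$)
$C = 36$ ($C = 6^{2} = 36$)
$s{\left(W \right)} = - \frac{1}{7} - W$ ($s{\left(W \right)} = \frac{1}{-5 - 2} - W = \frac{1}{-7} - W = - \frac{1}{7} - W$)
$N r{\left(-5,8 \right)} + s{\left(C \right)} = - 582 \cdot 2 \cdot 8 - \frac{253}{7} = \left(-582\right) 16 - \frac{253}{7} = -9312 - \frac{253}{7} = - \frac{65437}{7}$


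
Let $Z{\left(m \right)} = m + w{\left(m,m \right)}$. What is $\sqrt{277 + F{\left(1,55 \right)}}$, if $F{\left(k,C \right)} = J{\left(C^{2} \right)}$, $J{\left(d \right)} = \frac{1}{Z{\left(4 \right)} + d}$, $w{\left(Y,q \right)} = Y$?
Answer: $\frac{\sqrt{283127854}}{1011} \approx 16.643$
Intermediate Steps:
$Z{\left(m \right)} = 2 m$ ($Z{\left(m \right)} = m + m = 2 m$)
$J{\left(d \right)} = \frac{1}{8 + d}$ ($J{\left(d \right)} = \frac{1}{2 \cdot 4 + d} = \frac{1}{8 + d}$)
$F{\left(k,C \right)} = \frac{1}{8 + C^{2}}$
$\sqrt{277 + F{\left(1,55 \right)}} = \sqrt{277 + \frac{1}{8 + 55^{2}}} = \sqrt{277 + \frac{1}{8 + 3025}} = \sqrt{277 + \frac{1}{3033}} = \sqrt{\frac{840142}{3033}} = \frac{\sqrt{283127854}}{1011}$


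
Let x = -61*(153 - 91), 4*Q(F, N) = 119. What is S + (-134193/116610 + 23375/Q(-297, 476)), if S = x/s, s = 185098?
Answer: 19756094777577/25181657410 ≈ 784.54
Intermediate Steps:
Q(F, N) = 119/4 (Q(F, N) = (1/4)*119 = 119/4)
x = -3782 (x = -61*62 = -3782)
S = -1891/92549 (S = -3782/185098 = -3782*1/185098 = -1891/92549 ≈ -0.020432)
S + (-134193/116610 + 23375/Q(-297, 476)) = -1891/92549 + (-134193/116610 + 23375/(119/4)) = -1891/92549 + (-134193*1/116610 + 23375*(4/119)) = -1891/92549 + (-44731/38870 + 5500/7) = -1891/92549 + 213471883/272090 = 19756094777577/25181657410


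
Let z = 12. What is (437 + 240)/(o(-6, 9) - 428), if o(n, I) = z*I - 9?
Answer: -677/329 ≈ -2.0578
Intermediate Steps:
o(n, I) = -9 + 12*I (o(n, I) = 12*I - 9 = -9 + 12*I)
(437 + 240)/(o(-6, 9) - 428) = (437 + 240)/((-9 + 12*9) - 428) = 677/((-9 + 108) - 428) = 677/(99 - 428) = 677/(-329) = 677*(-1/329) = -677/329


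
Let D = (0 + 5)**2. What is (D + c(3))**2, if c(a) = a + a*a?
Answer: 1369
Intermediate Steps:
c(a) = a + a**2
D = 25 (D = 5**2 = 25)
(D + c(3))**2 = (25 + 3*(1 + 3))**2 = (25 + 3*4)**2 = (25 + 12)**2 = 37**2 = 1369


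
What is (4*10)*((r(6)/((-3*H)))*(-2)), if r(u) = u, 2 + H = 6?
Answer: 40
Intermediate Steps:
H = 4 (H = -2 + 6 = 4)
(4*10)*((r(6)/((-3*H)))*(-2)) = (4*10)*((6/((-3*4)))*(-2)) = 40*((6/(-12))*(-2)) = 40*((6*(-1/12))*(-2)) = 40*(-½*(-2)) = 40*1 = 40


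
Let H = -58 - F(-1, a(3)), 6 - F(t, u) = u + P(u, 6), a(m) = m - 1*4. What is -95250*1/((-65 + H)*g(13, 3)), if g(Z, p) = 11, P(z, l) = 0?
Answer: 9525/143 ≈ 66.608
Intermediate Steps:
a(m) = -4 + m (a(m) = m - 4 = -4 + m)
F(t, u) = 6 - u (F(t, u) = 6 - (u + 0) = 6 - u)
H = -65 (H = -58 - (6 - (-4 + 3)) = -58 - (6 - 1*(-1)) = -58 - (6 + 1) = -58 - 1*7 = -58 - 7 = -65)
-95250*1/((-65 + H)*g(13, 3)) = -95250*1/(11*(-65 - 65)) = -95250/((-130*11)) = -95250/(-1430) = -95250*(-1/1430) = 9525/143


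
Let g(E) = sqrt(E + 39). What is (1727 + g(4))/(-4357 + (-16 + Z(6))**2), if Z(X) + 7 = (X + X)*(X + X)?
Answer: 1727/10284 + sqrt(43)/10284 ≈ 0.16857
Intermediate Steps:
g(E) = sqrt(39 + E)
Z(X) = -7 + 4*X**2 (Z(X) = -7 + (X + X)*(X + X) = -7 + (2*X)*(2*X) = -7 + 4*X**2)
(1727 + g(4))/(-4357 + (-16 + Z(6))**2) = (1727 + sqrt(39 + 4))/(-4357 + (-16 + (-7 + 4*6**2))**2) = (1727 + sqrt(43))/(-4357 + (-16 + (-7 + 4*36))**2) = (1727 + sqrt(43))/(-4357 + (-16 + (-7 + 144))**2) = (1727 + sqrt(43))/(-4357 + (-16 + 137)**2) = (1727 + sqrt(43))/(-4357 + 121**2) = (1727 + sqrt(43))/(-4357 + 14641) = (1727 + sqrt(43))/10284 = (1727 + sqrt(43))*(1/10284) = 1727/10284 + sqrt(43)/10284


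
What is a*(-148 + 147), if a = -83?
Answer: 83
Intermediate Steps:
a*(-148 + 147) = -83*(-148 + 147) = -83*(-1) = 83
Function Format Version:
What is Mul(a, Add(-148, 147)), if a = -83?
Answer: 83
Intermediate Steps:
Mul(a, Add(-148, 147)) = Mul(-83, Add(-148, 147)) = Mul(-83, -1) = 83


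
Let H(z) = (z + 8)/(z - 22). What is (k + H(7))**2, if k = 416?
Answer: 172225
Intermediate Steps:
H(z) = (8 + z)/(-22 + z)
(k + H(7))**2 = (416 + (8 + 7)/(-22 + 7))**2 = (416 + 15/(-15))**2 = (416 - 1/15*15)**2 = (416 - 1)**2 = 415**2 = 172225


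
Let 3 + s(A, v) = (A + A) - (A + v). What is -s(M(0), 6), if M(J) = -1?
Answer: 10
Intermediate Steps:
s(A, v) = -3 + A - v (s(A, v) = -3 + ((A + A) - (A + v)) = -3 + (2*A + (-A - v)) = -3 + (A - v) = -3 + A - v)
-s(M(0), 6) = -(-3 - 1 - 1*6) = -(-3 - 1 - 6) = -1*(-10) = 10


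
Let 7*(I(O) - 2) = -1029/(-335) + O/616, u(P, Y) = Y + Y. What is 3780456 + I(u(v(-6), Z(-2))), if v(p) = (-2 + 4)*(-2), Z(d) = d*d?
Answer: 682618478338/180565 ≈ 3.7805e+6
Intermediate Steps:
Z(d) = d²
v(p) = -4 (v(p) = 2*(-2) = -4)
u(P, Y) = 2*Y
I(O) = 817/335 + O/4312 (I(O) = 2 + (-1029/(-335) + O/616)/7 = 2 + (-1029*(-1/335) + O*(1/616))/7 = 2 + (1029/335 + O/616)/7 = 2 + (147/335 + O/4312) = 817/335 + O/4312)
3780456 + I(u(v(-6), Z(-2))) = 3780456 + (817/335 + (2*(-2)²)/4312) = 3780456 + (817/335 + (2*4)/4312) = 3780456 + (817/335 + (1/4312)*8) = 3780456 + (817/335 + 1/539) = 3780456 + 440698/180565 = 682618478338/180565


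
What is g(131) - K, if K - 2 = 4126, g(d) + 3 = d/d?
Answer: -4130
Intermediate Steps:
g(d) = -2 (g(d) = -3 + d/d = -3 + 1 = -2)
K = 4128 (K = 2 + 4126 = 4128)
g(131) - K = -2 - 1*4128 = -2 - 4128 = -4130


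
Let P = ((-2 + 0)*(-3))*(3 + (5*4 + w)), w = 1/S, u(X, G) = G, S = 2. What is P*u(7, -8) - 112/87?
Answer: -98248/87 ≈ -1129.3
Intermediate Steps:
w = 1/2 ≈ 0.50000
P = 141 (P = ((-2 + 0)*(-3))*(3 + (5*4 + 1/2)) = (-2*(-3))*(3 + (20 + 1/2)) = 6*(3 + 41/2) = 6*(47/2) = 141)
P*u(7, -8) - 112/87 = 141*(-8) - 112/87 = -1128 - 112*1/87 = -1128 - 112/87 = -98248/87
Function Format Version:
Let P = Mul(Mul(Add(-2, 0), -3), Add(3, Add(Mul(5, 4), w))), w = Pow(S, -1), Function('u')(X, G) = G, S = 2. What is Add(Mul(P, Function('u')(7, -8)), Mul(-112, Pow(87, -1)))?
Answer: Rational(-98248, 87) ≈ -1129.3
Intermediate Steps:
w = Rational(1, 2) (w = Pow(2, -1) = Rational(1, 2) ≈ 0.50000)
P = 141 (P = Mul(Mul(Add(-2, 0), -3), Add(3, Add(Mul(5, 4), Rational(1, 2)))) = Mul(Mul(-2, -3), Add(3, Add(20, Rational(1, 2)))) = Mul(6, Add(3, Rational(41, 2))) = Mul(6, Rational(47, 2)) = 141)
Add(Mul(P, Function('u')(7, -8)), Mul(-112, Pow(87, -1))) = Add(Mul(141, -8), Mul(-112, Pow(87, -1))) = Add(-1128, Mul(-112, Rational(1, 87))) = Add(-1128, Rational(-112, 87)) = Rational(-98248, 87)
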